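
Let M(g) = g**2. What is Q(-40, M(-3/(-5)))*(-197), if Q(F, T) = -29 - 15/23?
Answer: 134354/23 ≈ 5841.5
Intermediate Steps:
Q(F, T) = -682/23 (Q(F, T) = -29 - 15/23 = -682/23)
Q(-40, M(-3/(-5)))*(-197) = -682/23*(-197) = 134354/23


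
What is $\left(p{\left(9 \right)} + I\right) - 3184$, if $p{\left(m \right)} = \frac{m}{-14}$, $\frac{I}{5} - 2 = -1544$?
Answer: $- \frac{152525}{14} \approx -10895.0$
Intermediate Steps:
$I = -7710$ ($I = 10 + 5 \left(-1544\right) = 10 - 7720 = -7710$)
$p{\left(m \right)} = - \frac{m}{14}$ ($p{\left(m \right)} = m \left(- \frac{1}{14}\right) = - \frac{m}{14}$)
$\left(p{\left(9 \right)} + I\right) - 3184 = \left(\left(- \frac{1}{14}\right) 9 - 7710\right) - 3184 = \left(- \frac{9}{14} - 7710\right) - 3184 = - \frac{107949}{14} - 3184 = - \frac{152525}{14}$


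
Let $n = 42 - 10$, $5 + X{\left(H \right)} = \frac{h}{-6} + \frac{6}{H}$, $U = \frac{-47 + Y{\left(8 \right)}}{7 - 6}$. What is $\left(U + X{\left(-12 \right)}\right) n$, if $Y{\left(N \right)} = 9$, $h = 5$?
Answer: $- \frac{4256}{3} \approx -1418.7$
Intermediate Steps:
$U = -38$ ($U = \frac{-47 + 9}{7 - 6} = - \frac{38}{1} = \left(-38\right) 1 = -38$)
$X{\left(H \right)} = - \frac{35}{6} + \frac{6}{H}$ ($X{\left(H \right)} = -5 + \left(\frac{5}{-6} + \frac{6}{H}\right) = -5 + \left(5 \left(- \frac{1}{6}\right) + \frac{6}{H}\right) = -5 - \left(\frac{5}{6} - \frac{6}{H}\right) = - \frac{35}{6} + \frac{6}{H}$)
$n = 32$
$\left(U + X{\left(-12 \right)}\right) n = \left(-38 - \left(\frac{35}{6} - \frac{6}{-12}\right)\right) 32 = \left(-38 + \left(- \frac{35}{6} + 6 \left(- \frac{1}{12}\right)\right)\right) 32 = \left(-38 - \frac{19}{3}\right) 32 = \left(- \frac{133}{3}\right) 32 = - \frac{4256}{3}$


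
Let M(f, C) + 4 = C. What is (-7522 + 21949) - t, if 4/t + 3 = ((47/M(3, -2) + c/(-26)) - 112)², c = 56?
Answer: 1305888345135/90516973 ≈ 14427.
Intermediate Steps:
M(f, C) = -4 + C
t = 24336/90516973 (t = 4/(-3 + ((47/(-4 - 2) + 56/(-26)) - 112)²) = 4/(-3 + ((47/(-6) + 56*(-1/26)) - 112)²) = 4/(-3 + ((47*(-⅙) - 28/13) - 112)²) = 4/(-3 + ((-47/6 - 28/13) - 112)²) = 4/(-3 + (-779/78 - 112)²) = 4/(-3 + (-9515/78)²) = 4/(-3 + 90535225/6084) = 4/(90516973/6084) = 4*(6084/90516973) = 24336/90516973 ≈ 0.00026886)
(-7522 + 21949) - t = (-7522 + 21949) - 1*24336/90516973 = 14427 - 24336/90516973 = 1305888345135/90516973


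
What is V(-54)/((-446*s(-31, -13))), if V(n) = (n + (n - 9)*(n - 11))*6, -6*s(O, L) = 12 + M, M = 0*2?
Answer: 12123/446 ≈ 27.182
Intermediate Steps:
M = 0
s(O, L) = -2 (s(O, L) = -(12 + 0)/6 = -⅙*12 = -2)
V(n) = 6*n + 6*(-11 + n)*(-9 + n) (V(n) = (n + (-9 + n)*(-11 + n))*6 = (n + (-11 + n)*(-9 + n))*6 = 6*n + 6*(-11 + n)*(-9 + n))
V(-54)/((-446*s(-31, -13))) = (594 - 114*(-54) + 6*(-54)²)/((-446*(-2))) = (594 + 6156 + 6*2916)/892 = (594 + 6156 + 17496)*(1/892) = 24246*(1/892) = 12123/446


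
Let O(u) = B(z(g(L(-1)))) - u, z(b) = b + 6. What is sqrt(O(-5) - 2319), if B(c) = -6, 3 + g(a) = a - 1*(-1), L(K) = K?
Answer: 4*I*sqrt(145) ≈ 48.166*I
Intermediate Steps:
g(a) = -2 + a (g(a) = -3 + (a - 1*(-1)) = -3 + (a + 1) = -3 + (1 + a) = -2 + a)
z(b) = 6 + b
O(u) = -6 - u
sqrt(O(-5) - 2319) = sqrt((-6 - 1*(-5)) - 2319) = sqrt((-6 + 5) - 2319) = sqrt(-1 - 2319) = sqrt(-2320) = 4*I*sqrt(145)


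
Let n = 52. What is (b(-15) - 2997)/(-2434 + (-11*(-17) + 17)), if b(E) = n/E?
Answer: 45007/33450 ≈ 1.3455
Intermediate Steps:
b(E) = 52/E
(b(-15) - 2997)/(-2434 + (-11*(-17) + 17)) = (52/(-15) - 2997)/(-2434 + (-11*(-17) + 17)) = (52*(-1/15) - 2997)/(-2434 + (187 + 17)) = (-52/15 - 2997)/(-2434 + 204) = -45007/15/(-2230) = -45007/15*(-1/2230) = 45007/33450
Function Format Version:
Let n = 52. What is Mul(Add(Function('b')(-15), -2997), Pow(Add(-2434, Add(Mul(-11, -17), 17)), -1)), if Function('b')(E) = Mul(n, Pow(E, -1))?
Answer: Rational(45007, 33450) ≈ 1.3455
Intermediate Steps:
Function('b')(E) = Mul(52, Pow(E, -1))
Mul(Add(Function('b')(-15), -2997), Pow(Add(-2434, Add(Mul(-11, -17), 17)), -1)) = Mul(Add(Mul(52, Pow(-15, -1)), -2997), Pow(Add(-2434, Add(Mul(-11, -17), 17)), -1)) = Mul(Add(Mul(52, Rational(-1, 15)), -2997), Pow(Add(-2434, Add(187, 17)), -1)) = Mul(Add(Rational(-52, 15), -2997), Pow(Add(-2434, 204), -1)) = Mul(Rational(-45007, 15), Pow(-2230, -1)) = Mul(Rational(-45007, 15), Rational(-1, 2230)) = Rational(45007, 33450)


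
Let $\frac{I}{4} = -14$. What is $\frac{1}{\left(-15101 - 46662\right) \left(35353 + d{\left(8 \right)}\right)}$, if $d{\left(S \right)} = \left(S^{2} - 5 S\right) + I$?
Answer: $- \frac{1}{2181530923} \approx -4.5839 \cdot 10^{-10}$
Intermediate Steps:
$I = -56$ ($I = 4 \left(-14\right) = -56$)
$d{\left(S \right)} = -56 + S^{2} - 5 S$ ($d{\left(S \right)} = \left(S^{2} - 5 S\right) - 56 = -56 + S^{2} - 5 S$)
$\frac{1}{\left(-15101 - 46662\right) \left(35353 + d{\left(8 \right)}\right)} = \frac{1}{\left(-15101 - 46662\right) \left(35353 - \left(96 - 64\right)\right)} = \frac{1}{\left(-61763\right) \left(35353 - 32\right)} = \frac{1}{\left(-61763\right) 35321} = \frac{1}{-2181530923} = - \frac{1}{2181530923}$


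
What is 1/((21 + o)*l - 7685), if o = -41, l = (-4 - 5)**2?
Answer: -1/9305 ≈ -0.00010747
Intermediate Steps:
l = 81 (l = (-9)**2 = 81)
1/((21 + o)*l - 7685) = 1/((21 - 41)*81 - 7685) = 1/(-20*81 - 7685) = 1/(-1620 - 7685) = 1/(-9305) = -1/9305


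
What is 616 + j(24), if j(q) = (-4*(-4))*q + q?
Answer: 1024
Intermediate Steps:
j(q) = 17*q (j(q) = 16*q + q = 17*q)
616 + j(24) = 616 + 17*24 = 616 + 408 = 1024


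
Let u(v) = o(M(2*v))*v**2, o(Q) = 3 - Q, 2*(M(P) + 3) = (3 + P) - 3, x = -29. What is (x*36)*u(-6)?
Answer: -451008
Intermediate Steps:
M(P) = -3 + P/2 (M(P) = -3 + ((3 + P) - 3)/2 = -3 + P/2)
u(v) = v**2*(6 - v) (u(v) = (3 - (-3 + (2*v)/2))*v**2 = (3 - (-3 + v))*v**2 = (3 + (3 - v))*v**2 = (6 - v)*v**2 = v**2*(6 - v))
(x*36)*u(-6) = (-29*36)*((-6)**2*(6 - 1*(-6))) = -37584*(6 + 6) = -37584*12 = -1044*432 = -451008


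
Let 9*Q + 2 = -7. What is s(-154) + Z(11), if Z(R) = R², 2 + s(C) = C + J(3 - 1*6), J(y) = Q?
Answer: -36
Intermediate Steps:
Q = -1 (Q = -2/9 + (⅑)*(-7) = -2/9 - 7/9 = -1)
J(y) = -1
s(C) = -3 + C (s(C) = -2 + (C - 1) = -2 + (-1 + C) = -3 + C)
s(-154) + Z(11) = (-3 - 154) + 11² = -157 + 121 = -36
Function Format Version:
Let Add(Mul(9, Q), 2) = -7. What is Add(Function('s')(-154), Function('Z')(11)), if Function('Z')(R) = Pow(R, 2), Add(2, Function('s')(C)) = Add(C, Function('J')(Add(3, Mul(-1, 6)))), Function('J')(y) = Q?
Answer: -36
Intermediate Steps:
Q = -1 (Q = Add(Rational(-2, 9), Mul(Rational(1, 9), -7)) = Add(Rational(-2, 9), Rational(-7, 9)) = -1)
Function('J')(y) = -1
Function('s')(C) = Add(-3, C) (Function('s')(C) = Add(-2, Add(C, -1)) = Add(-2, Add(-1, C)) = Add(-3, C))
Add(Function('s')(-154), Function('Z')(11)) = Add(Add(-3, -154), Pow(11, 2)) = Add(-157, 121) = -36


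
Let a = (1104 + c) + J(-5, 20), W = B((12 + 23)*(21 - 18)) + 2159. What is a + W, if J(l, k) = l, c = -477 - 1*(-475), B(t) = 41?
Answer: 3297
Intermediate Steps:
c = -2 (c = -477 + 475 = -2)
W = 2200 (W = 41 + 2159 = 2200)
a = 1097 (a = (1104 - 2) - 5 = 1102 - 5 = 1097)
a + W = 1097 + 2200 = 3297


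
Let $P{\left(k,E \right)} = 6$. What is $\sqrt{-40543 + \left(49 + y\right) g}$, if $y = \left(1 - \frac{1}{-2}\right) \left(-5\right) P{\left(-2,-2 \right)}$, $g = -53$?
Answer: $i \sqrt{40755} \approx 201.88 i$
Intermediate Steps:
$y = -45$ ($y = \left(1 - \frac{1}{-2}\right) \left(-5\right) 6 = \left(1 - - \frac{1}{2}\right) \left(-5\right) 6 = \left(1 + \frac{1}{2}\right) \left(-5\right) 6 = \frac{3}{2} \left(-5\right) 6 = \left(- \frac{15}{2}\right) 6 = -45$)
$\sqrt{-40543 + \left(49 + y\right) g} = \sqrt{-40543 + \left(49 - 45\right) \left(-53\right)} = \sqrt{-40543 + 4 \left(-53\right)} = \sqrt{-40543 - 212} = \sqrt{-40755} = i \sqrt{40755}$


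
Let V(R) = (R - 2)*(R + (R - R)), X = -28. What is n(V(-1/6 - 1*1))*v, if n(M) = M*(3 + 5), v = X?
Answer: -7448/9 ≈ -827.56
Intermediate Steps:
v = -28
V(R) = R*(-2 + R) (V(R) = (-2 + R)*(R + 0) = (-2 + R)*R = R*(-2 + R))
n(M) = 8*M (n(M) = M*8 = 8*M)
n(V(-1/6 - 1*1))*v = (8*((-1/6 - 1*1)*(-2 + (-1/6 - 1*1))))*(-28) = (8*((-1*⅙ - 1)*(-2 + (-1*⅙ - 1))))*(-28) = (8*((-⅙ - 1)*(-2 + (-⅙ - 1))))*(-28) = (8*(-7*(-2 - 7/6)/6))*(-28) = (8*(-7/6*(-19/6)))*(-28) = (8*(133/36))*(-28) = (266/9)*(-28) = -7448/9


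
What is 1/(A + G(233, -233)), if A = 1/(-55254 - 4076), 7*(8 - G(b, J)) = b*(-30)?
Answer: 415310/418039173 ≈ 0.00099347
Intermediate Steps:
G(b, J) = 8 + 30*b/7 (G(b, J) = 8 - b*(-30)/7 = 8 - (-30)*b/7 = 8 + 30*b/7)
A = -1/59330 (A = 1/(-59330) = -1/59330 ≈ -1.6855e-5)
1/(A + G(233, -233)) = 1/(-1/59330 + (8 + (30/7)*233)) = 1/(-1/59330 + (8 + 6990/7)) = 1/(-1/59330 + 7046/7) = 1/(418039173/415310) = 415310/418039173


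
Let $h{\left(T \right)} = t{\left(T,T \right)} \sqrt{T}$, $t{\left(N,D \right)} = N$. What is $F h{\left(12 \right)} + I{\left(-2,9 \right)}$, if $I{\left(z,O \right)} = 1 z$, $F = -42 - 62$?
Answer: $-2 - 2496 \sqrt{3} \approx -4325.2$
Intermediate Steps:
$F = -104$ ($F = -42 - 62 = -104$)
$I{\left(z,O \right)} = z$
$h{\left(T \right)} = T^{\frac{3}{2}}$ ($h{\left(T \right)} = T \sqrt{T} = T^{\frac{3}{2}}$)
$F h{\left(12 \right)} + I{\left(-2,9 \right)} = - 104 \cdot 12^{\frac{3}{2}} - 2 = - 104 \cdot 24 \sqrt{3} - 2 = - 2496 \sqrt{3} - 2 = -2 - 2496 \sqrt{3}$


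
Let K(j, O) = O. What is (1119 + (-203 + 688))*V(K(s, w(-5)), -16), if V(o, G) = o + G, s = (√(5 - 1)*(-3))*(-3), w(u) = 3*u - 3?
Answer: -54536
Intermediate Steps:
w(u) = -3 + 3*u
s = 18 (s = (√4*(-3))*(-3) = (2*(-3))*(-3) = -6*(-3) = 18)
V(o, G) = G + o
(1119 + (-203 + 688))*V(K(s, w(-5)), -16) = (1119 + (-203 + 688))*(-16 + (-3 + 3*(-5))) = (1119 + 485)*(-16 + (-3 - 15)) = 1604*(-16 - 18) = 1604*(-34) = -54536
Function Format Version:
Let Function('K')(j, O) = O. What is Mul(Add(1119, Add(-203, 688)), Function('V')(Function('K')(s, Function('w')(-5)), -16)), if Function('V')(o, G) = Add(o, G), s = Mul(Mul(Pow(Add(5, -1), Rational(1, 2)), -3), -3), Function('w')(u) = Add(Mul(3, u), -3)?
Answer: -54536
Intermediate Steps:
Function('w')(u) = Add(-3, Mul(3, u))
s = 18 (s = Mul(Mul(Pow(4, Rational(1, 2)), -3), -3) = Mul(Mul(2, -3), -3) = Mul(-6, -3) = 18)
Function('V')(o, G) = Add(G, o)
Mul(Add(1119, Add(-203, 688)), Function('V')(Function('K')(s, Function('w')(-5)), -16)) = Mul(Add(1119, Add(-203, 688)), Add(-16, Add(-3, Mul(3, -5)))) = Mul(Add(1119, 485), Add(-16, Add(-3, -15))) = Mul(1604, Add(-16, -18)) = Mul(1604, -34) = -54536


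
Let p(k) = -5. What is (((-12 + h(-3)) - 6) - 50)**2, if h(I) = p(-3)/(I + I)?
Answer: 162409/36 ≈ 4511.4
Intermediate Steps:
h(I) = -5/(2*I) (h(I) = -5/(I + I) = -5*1/(2*I) = -5/(2*I))
(((-12 + h(-3)) - 6) - 50)**2 = (((-12 - 5/2/(-3)) - 6) - 50)**2 = (((-12 - 5/2*(-1/3)) - 6) - 50)**2 = (((-12 + 5/6) - 6) - 50)**2 = ((-67/6 - 6) - 50)**2 = (-103/6 - 50)**2 = (-403/6)**2 = 162409/36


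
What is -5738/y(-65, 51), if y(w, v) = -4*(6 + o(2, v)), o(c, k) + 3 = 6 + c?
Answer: 2869/22 ≈ 130.41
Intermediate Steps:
o(c, k) = 3 + c (o(c, k) = -3 + (6 + c) = 3 + c)
y(w, v) = -44 (y(w, v) = -4*(6 + (3 + 2)) = -4*(6 + 5) = -4*11 = -44)
-5738/y(-65, 51) = -5738/(-44) = -5738*(-1/44) = 2869/22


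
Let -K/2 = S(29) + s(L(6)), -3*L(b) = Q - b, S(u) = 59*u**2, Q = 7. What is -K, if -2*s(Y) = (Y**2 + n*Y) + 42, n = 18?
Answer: 892817/9 ≈ 99202.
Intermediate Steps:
L(b) = -7/3 + b/3 (L(b) = -(7 - b)/3 = -7/3 + b/3)
s(Y) = -21 - 9*Y - Y**2/2 (s(Y) = -((Y**2 + 18*Y) + 42)/2 = -(42 + Y**2 + 18*Y)/2 = -21 - 9*Y - Y**2/2)
K = -892817/9 (K = -2*(59*29**2 + (-21 - 9*(-7/3 + (1/3)*6) - (-7/3 + (1/3)*6)**2/2)) = -2*(59*841 + (-21 - 9*(-7/3 + 2) - (-7/3 + 2)**2/2)) = -2*(49619 + (-21 - 9*(-1/3) - (-1/3)**2/2)) = -2*(49619 + (-21 + 3 - 1/2*1/9)) = -2*(49619 + (-21 + 3 - 1/18)) = -2*(49619 - 325/18) = -2*892817/18 = -892817/9 ≈ -99202.)
-K = -1*(-892817/9) = 892817/9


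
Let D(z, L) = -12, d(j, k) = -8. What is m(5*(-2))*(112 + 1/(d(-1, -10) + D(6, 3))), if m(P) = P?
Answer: -2239/2 ≈ -1119.5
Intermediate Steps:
m(5*(-2))*(112 + 1/(d(-1, -10) + D(6, 3))) = (5*(-2))*(112 + 1/(-8 - 12)) = -10*(112 + 1/(-20)) = -10*(112 - 1/20) = -10*2239/20 = -2239/2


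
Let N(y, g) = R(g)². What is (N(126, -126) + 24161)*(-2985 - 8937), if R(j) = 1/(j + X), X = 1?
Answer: -4500741293172/15625 ≈ -2.8805e+8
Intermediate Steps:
R(j) = 1/(1 + j) (R(j) = 1/(j + 1) = 1/(1 + j))
N(y, g) = (1 + g)⁻² (N(y, g) = (1/(1 + g))² = (1 + g)⁻²)
(N(126, -126) + 24161)*(-2985 - 8937) = ((1 - 126)⁻² + 24161)*(-2985 - 8937) = ((-125)⁻² + 24161)*(-11922) = (1/15625 + 24161)*(-11922) = (377515626/15625)*(-11922) = -4500741293172/15625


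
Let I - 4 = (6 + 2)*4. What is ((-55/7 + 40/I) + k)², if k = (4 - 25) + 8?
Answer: 1547536/3969 ≈ 389.91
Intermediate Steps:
I = 36 (I = 4 + (6 + 2)*4 = 4 + 8*4 = 4 + 32 = 36)
k = -13 (k = -21 + 8 = -13)
((-55/7 + 40/I) + k)² = ((-55/7 + 40/36) - 13)² = ((-55*⅐ + 40*(1/36)) - 13)² = ((-55/7 + 10/9) - 13)² = (-425/63 - 13)² = (-1244/63)² = 1547536/3969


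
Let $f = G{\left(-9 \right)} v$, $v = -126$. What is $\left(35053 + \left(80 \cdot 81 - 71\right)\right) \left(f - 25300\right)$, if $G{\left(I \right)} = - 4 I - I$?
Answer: $-1284078140$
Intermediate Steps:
$G{\left(I \right)} = - 5 I$
$f = -5670$ ($f = \left(-5\right) \left(-9\right) \left(-126\right) = 45 \left(-126\right) = -5670$)
$\left(35053 + \left(80 \cdot 81 - 71\right)\right) \left(f - 25300\right) = \left(35053 + \left(80 \cdot 81 - 71\right)\right) \left(-5670 - 25300\right) = \left(35053 + \left(6480 - 71\right)\right) \left(-30970\right) = \left(35053 + 6409\right) \left(-30970\right) = 41462 \left(-30970\right) = -1284078140$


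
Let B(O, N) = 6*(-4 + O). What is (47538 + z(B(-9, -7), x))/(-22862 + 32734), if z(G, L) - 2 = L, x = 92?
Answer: 2977/617 ≈ 4.8250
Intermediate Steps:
B(O, N) = -24 + 6*O
z(G, L) = 2 + L
(47538 + z(B(-9, -7), x))/(-22862 + 32734) = (47538 + (2 + 92))/(-22862 + 32734) = (47538 + 94)/9872 = 47632*(1/9872) = 2977/617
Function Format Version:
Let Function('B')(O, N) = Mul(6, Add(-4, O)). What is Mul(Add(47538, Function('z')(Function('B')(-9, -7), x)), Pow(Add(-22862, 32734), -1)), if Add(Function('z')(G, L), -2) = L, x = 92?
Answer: Rational(2977, 617) ≈ 4.8250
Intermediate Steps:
Function('B')(O, N) = Add(-24, Mul(6, O))
Function('z')(G, L) = Add(2, L)
Mul(Add(47538, Function('z')(Function('B')(-9, -7), x)), Pow(Add(-22862, 32734), -1)) = Mul(Add(47538, Add(2, 92)), Pow(Add(-22862, 32734), -1)) = Mul(Add(47538, 94), Pow(9872, -1)) = Mul(47632, Rational(1, 9872)) = Rational(2977, 617)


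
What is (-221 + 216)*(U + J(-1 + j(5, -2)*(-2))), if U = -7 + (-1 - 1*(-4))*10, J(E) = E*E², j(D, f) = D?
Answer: 6540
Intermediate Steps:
J(E) = E³
U = 23 (U = -7 + (-1 + 4)*10 = -7 + 3*10 = -7 + 30 = 23)
(-221 + 216)*(U + J(-1 + j(5, -2)*(-2))) = (-221 + 216)*(23 + (-1 + 5*(-2))³) = -5*(23 + (-1 - 10)³) = -5*(23 + (-11)³) = -5*(23 - 1331) = -5*(-1308) = 6540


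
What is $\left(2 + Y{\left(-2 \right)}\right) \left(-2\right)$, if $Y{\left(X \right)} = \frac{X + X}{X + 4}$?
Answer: $0$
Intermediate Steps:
$Y{\left(X \right)} = \frac{2 X}{4 + X}$
$\left(2 + Y{\left(-2 \right)}\right) \left(-2\right) = \left(2 + 2 \left(-2\right) \frac{1}{4 - 2}\right) \left(-2\right) = \left(2 + 2 \left(-2\right) \frac{1}{2}\right) \left(-2\right) = \left(2 - 2\right) \left(-2\right) = 0 \left(-2\right) = 0$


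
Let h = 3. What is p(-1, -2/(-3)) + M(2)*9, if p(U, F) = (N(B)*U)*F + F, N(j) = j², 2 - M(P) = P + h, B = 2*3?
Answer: -151/3 ≈ -50.333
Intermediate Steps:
B = 6
M(P) = -1 - P (M(P) = 2 - (P + 3) = 2 - (3 + P) = 2 + (-3 - P) = -1 - P)
p(U, F) = F + 36*F*U (p(U, F) = (6²*U)*F + F = (36*U)*F + F = 36*F*U + F = F + 36*F*U)
p(-1, -2/(-3)) + M(2)*9 = (-2/(-3))*(1 + 36*(-1)) + (-1 - 1*2)*9 = (-2*(-⅓))*(1 - 36) + (-1 - 2)*9 = (⅔)*(-35) - 3*9 = -70/3 - 27 = -151/3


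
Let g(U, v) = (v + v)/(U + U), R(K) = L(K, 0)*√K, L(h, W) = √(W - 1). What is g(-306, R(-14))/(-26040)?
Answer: -√14/7968240 ≈ -4.6957e-7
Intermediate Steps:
L(h, W) = √(-1 + W)
R(K) = I*√K (R(K) = √(-1 + 0)*√K = √(-1)*√K = I*√K)
g(U, v) = v/U (g(U, v) = (2*v)/((2*U)) = (2*v)*(1/(2*U)) = v/U)
g(-306, R(-14))/(-26040) = ((I*√(-14))/(-306))/(-26040) = ((I*(I*√14))*(-1/306))*(-1/26040) = (-√14*(-1/306))*(-1/26040) = (√14/306)*(-1/26040) = -√14/7968240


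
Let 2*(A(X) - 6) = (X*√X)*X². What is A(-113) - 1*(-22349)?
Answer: 22355 - 1442897*I*√113/2 ≈ 22355.0 - 7.6691e+6*I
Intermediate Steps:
A(X) = 6 + X^(7/2)/2 (A(X) = 6 + ((X*√X)*X²)/2 = 6 + (X^(3/2)*X²)/2 = 6 + X^(7/2)/2)
A(-113) - 1*(-22349) = (6 + (-113)^(7/2)/2) - 1*(-22349) = (6 + (-1442897*I*√113)/2) + 22349 = (6 - 1442897*I*√113/2) + 22349 = 22355 - 1442897*I*√113/2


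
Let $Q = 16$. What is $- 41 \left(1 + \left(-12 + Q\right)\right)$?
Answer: $-205$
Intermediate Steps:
$- 41 \left(1 + \left(-12 + Q\right)\right) = - 41 \left(1 + \left(-12 + 16\right)\right) = - 41 \left(1 + 4\right) = \left(-41\right) 5 = -205$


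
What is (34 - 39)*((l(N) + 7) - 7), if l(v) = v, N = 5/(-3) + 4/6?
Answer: 5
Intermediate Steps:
N = -1 (N = 5*(-⅓) + 4*(⅙) = -5/3 + ⅔ = -1)
(34 - 39)*((l(N) + 7) - 7) = (34 - 39)*((-1 + 7) - 7) = -5*(6 - 7) = -5*(-1) = 5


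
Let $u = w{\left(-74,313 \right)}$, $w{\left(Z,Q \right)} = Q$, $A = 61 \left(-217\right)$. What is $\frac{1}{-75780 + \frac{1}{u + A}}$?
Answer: $- \frac{12924}{979380721} \approx -1.3196 \cdot 10^{-5}$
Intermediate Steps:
$A = -13237$
$u = 313$
$\frac{1}{-75780 + \frac{1}{u + A}} = \frac{1}{-75780 + \frac{1}{313 - 13237}} = \frac{1}{-75780 + \frac{1}{-12924}} = \frac{1}{-75780 - \frac{1}{12924}} = \frac{1}{- \frac{979380721}{12924}} = - \frac{12924}{979380721}$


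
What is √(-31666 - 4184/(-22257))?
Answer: I*√1742935723594/7419 ≈ 177.95*I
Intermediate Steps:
√(-31666 - 4184/(-22257)) = √(-31666 - 4184*(-1/22257)) = √(-31666 + 4184/22257) = √(-704785978/22257) = I*√1742935723594/7419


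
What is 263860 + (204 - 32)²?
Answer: 293444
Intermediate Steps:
263860 + (204 - 32)² = 263860 + 172² = 263860 + 29584 = 293444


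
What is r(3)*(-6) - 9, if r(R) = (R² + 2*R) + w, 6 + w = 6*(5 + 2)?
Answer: -315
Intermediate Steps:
w = 36 (w = -6 + 6*(5 + 2) = -6 + 6*7 = -6 + 42 = 36)
r(R) = 36 + R² + 2*R (r(R) = (R² + 2*R) + 36 = 36 + R² + 2*R)
r(3)*(-6) - 9 = (36 + 3² + 2*3)*(-6) - 9 = (36 + 9 + 6)*(-6) - 9 = 51*(-6) - 9 = -306 - 9 = -315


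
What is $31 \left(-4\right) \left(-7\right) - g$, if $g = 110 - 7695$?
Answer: $8453$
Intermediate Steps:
$g = -7585$ ($g = 110 - 7695 = -7585$)
$31 \left(-4\right) \left(-7\right) - g = 31 \left(-4\right) \left(-7\right) - -7585 = \left(-124\right) \left(-7\right) + 7585 = 868 + 7585 = 8453$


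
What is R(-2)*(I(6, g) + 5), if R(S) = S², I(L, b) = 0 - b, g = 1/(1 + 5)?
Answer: 58/3 ≈ 19.333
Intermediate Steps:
g = ⅙ (g = 1/6 = ⅙ ≈ 0.16667)
I(L, b) = -b
R(-2)*(I(6, g) + 5) = (-2)²*(-1*⅙ + 5) = 4*(-⅙ + 5) = 4*(29/6) = 58/3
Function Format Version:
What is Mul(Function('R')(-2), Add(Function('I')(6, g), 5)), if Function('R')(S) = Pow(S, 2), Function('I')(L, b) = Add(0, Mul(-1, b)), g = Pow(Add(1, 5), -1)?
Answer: Rational(58, 3) ≈ 19.333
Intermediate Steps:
g = Rational(1, 6) (g = Pow(6, -1) = Rational(1, 6) ≈ 0.16667)
Function('I')(L, b) = Mul(-1, b)
Mul(Function('R')(-2), Add(Function('I')(6, g), 5)) = Mul(Pow(-2, 2), Add(Mul(-1, Rational(1, 6)), 5)) = Mul(4, Add(Rational(-1, 6), 5)) = Mul(4, Rational(29, 6)) = Rational(58, 3)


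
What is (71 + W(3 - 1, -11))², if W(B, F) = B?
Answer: 5329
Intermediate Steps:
(71 + W(3 - 1, -11))² = (71 + (3 - 1))² = (71 + 2)² = 73² = 5329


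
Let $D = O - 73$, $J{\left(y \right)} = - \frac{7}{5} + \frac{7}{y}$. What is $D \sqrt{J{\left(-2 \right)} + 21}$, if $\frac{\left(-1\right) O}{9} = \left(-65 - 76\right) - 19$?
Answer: $\frac{1367 \sqrt{1610}}{10} \approx 5485.1$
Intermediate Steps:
$J{\left(y \right)} = - \frac{7}{5} + \frac{7}{y}$ ($J{\left(y \right)} = \left(-7\right) \frac{1}{5} + \frac{7}{y} = - \frac{7}{5} + \frac{7}{y}$)
$O = 1440$ ($O = - 9 \left(\left(-65 - 76\right) - 19\right) = - 9 \left(-141 - 19\right) = \left(-9\right) \left(-160\right) = 1440$)
$D = 1367$ ($D = 1440 - 73 = 1367$)
$D \sqrt{J{\left(-2 \right)} + 21} = 1367 \sqrt{\left(- \frac{7}{5} + \frac{7}{-2}\right) + 21} = 1367 \sqrt{\left(- \frac{7}{5} + 7 \left(- \frac{1}{2}\right)\right) + 21} = 1367 \sqrt{\left(- \frac{7}{5} - \frac{7}{2}\right) + 21} = 1367 \sqrt{- \frac{49}{10} + 21} = 1367 \sqrt{\frac{161}{10}} = 1367 \frac{\sqrt{1610}}{10} = \frac{1367 \sqrt{1610}}{10}$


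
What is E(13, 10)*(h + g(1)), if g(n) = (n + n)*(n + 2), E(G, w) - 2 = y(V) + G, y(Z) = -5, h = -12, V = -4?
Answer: -60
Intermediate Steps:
E(G, w) = -3 + G (E(G, w) = 2 + (-5 + G) = -3 + G)
g(n) = 2*n*(2 + n) (g(n) = (2*n)*(2 + n) = 2*n*(2 + n))
E(13, 10)*(h + g(1)) = (-3 + 13)*(-12 + 2*1*(2 + 1)) = 10*(-12 + 2*1*3) = 10*(-12 + 6) = 10*(-6) = -60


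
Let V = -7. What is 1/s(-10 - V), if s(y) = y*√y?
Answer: I*√3/9 ≈ 0.19245*I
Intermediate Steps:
s(y) = y^(3/2)
1/s(-10 - V) = 1/((-10 - 1*(-7))^(3/2)) = 1/((-10 + 7)^(3/2)) = 1/((-3)^(3/2)) = 1/(-3*I*√3) = I*√3/9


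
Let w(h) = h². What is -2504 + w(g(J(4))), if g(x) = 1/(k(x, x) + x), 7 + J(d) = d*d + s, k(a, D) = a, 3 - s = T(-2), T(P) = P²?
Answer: -641023/256 ≈ -2504.0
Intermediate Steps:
s = -1 (s = 3 - 1*(-2)² = 3 - 1*4 = 3 - 4 = -1)
J(d) = -8 + d² (J(d) = -7 + (d*d - 1) = -7 + (d² - 1) = -7 + (-1 + d²) = -8 + d²)
g(x) = 1/(2*x) (g(x) = 1/(x + x) = 1/(2*x))
-2504 + w(g(J(4))) = -2504 + (1/(2*(-8 + 4²)))² = -2504 + (1/(2*(-8 + 16)))² = -2504 + ((½)/8)² = -2504 + ((½)*(⅛))² = -2504 + (1/16)² = -2504 + 1/256 = -641023/256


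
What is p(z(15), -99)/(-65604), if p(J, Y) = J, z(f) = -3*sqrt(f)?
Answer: sqrt(15)/21868 ≈ 0.00017711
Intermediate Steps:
p(z(15), -99)/(-65604) = -3*sqrt(15)/(-65604) = -3*sqrt(15)*(-1/65604) = sqrt(15)/21868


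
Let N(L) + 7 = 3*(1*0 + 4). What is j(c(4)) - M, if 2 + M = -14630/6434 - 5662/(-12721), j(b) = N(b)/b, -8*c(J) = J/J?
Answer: -1480251905/40923457 ≈ -36.171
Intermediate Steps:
c(J) = -⅛ (c(J) = -J/(8*J) = -⅛*1 = -⅛)
N(L) = 5 (N(L) = -7 + 3*(1*0 + 4) = -7 + 3*(0 + 4) = -7 + 3*4 = -7 + 12 = 5)
j(b) = 5/b
M = -156686375/40923457 (M = -2 + (-14630/6434 - 5662/(-12721)) = -2 + (-14630*1/6434 - 5662*(-1/12721)) = -2 + (-7315/3217 + 5662/12721) = -2 - 74839461/40923457 = -156686375/40923457 ≈ -3.8288)
j(c(4)) - M = 5/(-⅛) - 1*(-156686375/40923457) = 5*(-8) + 156686375/40923457 = -40 + 156686375/40923457 = -1480251905/40923457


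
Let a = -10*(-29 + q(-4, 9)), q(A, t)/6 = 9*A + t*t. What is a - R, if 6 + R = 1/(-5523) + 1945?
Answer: -24019526/5523 ≈ -4349.0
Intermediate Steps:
q(A, t) = 6*t² + 54*A (q(A, t) = 6*(9*A + t*t) = 6*(9*A + t²) = 6*(t² + 9*A) = 6*t² + 54*A)
R = 10709096/5523 (R = -6 + (1/(-5523) + 1945) = -6 + (-1/5523 + 1945) = -6 + 10742234/5523 = 10709096/5523 ≈ 1939.0)
a = -2410 (a = -10*(-29 + (6*9² + 54*(-4))) = -10*(-29 + (6*81 - 216)) = -10*(-29 + (486 - 216)) = -10*(-29 + 270) = -10*241 = -2410)
a - R = -2410 - 1*10709096/5523 = -2410 - 10709096/5523 = -24019526/5523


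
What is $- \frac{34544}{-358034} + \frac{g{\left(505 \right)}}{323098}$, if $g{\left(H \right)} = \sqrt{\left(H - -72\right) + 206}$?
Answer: $\frac{17272}{179017} + \frac{3 \sqrt{87}}{323098} \approx 0.096569$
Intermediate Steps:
$g{\left(H \right)} = \sqrt{278 + H}$ ($g{\left(H \right)} = \sqrt{\left(H + 72\right) + 206} = \sqrt{\left(72 + H\right) + 206} = \sqrt{278 + H}$)
$- \frac{34544}{-358034} + \frac{g{\left(505 \right)}}{323098} = - \frac{34544}{-358034} + \frac{\sqrt{278 + 505}}{323098} = \left(-34544\right) \left(- \frac{1}{358034}\right) + \sqrt{783} \cdot \frac{1}{323098} = \frac{17272}{179017} + 3 \sqrt{87} \cdot \frac{1}{323098} = \frac{17272}{179017} + \frac{3 \sqrt{87}}{323098}$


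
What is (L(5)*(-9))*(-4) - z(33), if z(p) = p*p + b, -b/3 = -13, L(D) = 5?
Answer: -948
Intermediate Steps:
b = 39 (b = -3*(-13) = 39)
z(p) = 39 + p**2 (z(p) = p*p + 39 = p**2 + 39 = 39 + p**2)
(L(5)*(-9))*(-4) - z(33) = (5*(-9))*(-4) - (39 + 33**2) = -45*(-4) - (39 + 1089) = 180 - 1*1128 = 180 - 1128 = -948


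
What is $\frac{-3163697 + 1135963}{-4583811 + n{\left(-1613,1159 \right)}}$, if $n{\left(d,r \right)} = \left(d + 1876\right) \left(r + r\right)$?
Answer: $\frac{2027734}{3974177} \approx 0.51023$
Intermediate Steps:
$n{\left(d,r \right)} = 2 r \left(1876 + d\right)$ ($n{\left(d,r \right)} = \left(1876 + d\right) 2 r = 2 r \left(1876 + d\right)$)
$\frac{-3163697 + 1135963}{-4583811 + n{\left(-1613,1159 \right)}} = \frac{-3163697 + 1135963}{-4583811 + 2 \cdot 1159 \left(1876 - 1613\right)} = - \frac{2027734}{-4583811 + 2 \cdot 1159 \cdot 263} = - \frac{2027734}{-4583811 + 609634} = - \frac{2027734}{-3974177} = \left(-2027734\right) \left(- \frac{1}{3974177}\right) = \frac{2027734}{3974177}$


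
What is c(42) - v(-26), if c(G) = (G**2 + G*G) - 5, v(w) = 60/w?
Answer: 45829/13 ≈ 3525.3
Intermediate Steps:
c(G) = -5 + 2*G**2 (c(G) = (G**2 + G**2) - 5 = 2*G**2 - 5 = -5 + 2*G**2)
c(42) - v(-26) = (-5 + 2*42**2) - 60/(-26) = (-5 + 2*1764) - 60*(-1)/26 = (-5 + 3528) - 1*(-30/13) = 3523 + 30/13 = 45829/13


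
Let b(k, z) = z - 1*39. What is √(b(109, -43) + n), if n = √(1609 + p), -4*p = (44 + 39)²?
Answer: √(-328 + 2*I*√453)/2 ≈ 0.58637 + 9.0744*I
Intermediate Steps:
b(k, z) = -39 + z (b(k, z) = z - 39 = -39 + z)
p = -6889/4 (p = -(44 + 39)²/4 = -¼*83² = -¼*6889 = -6889/4 ≈ -1722.3)
n = I*√453/2 (n = √(1609 - 6889/4) = √(-453/4) = I*√453/2 ≈ 10.642*I)
√(b(109, -43) + n) = √((-39 - 43) + I*√453/2) = √(-82 + I*√453/2)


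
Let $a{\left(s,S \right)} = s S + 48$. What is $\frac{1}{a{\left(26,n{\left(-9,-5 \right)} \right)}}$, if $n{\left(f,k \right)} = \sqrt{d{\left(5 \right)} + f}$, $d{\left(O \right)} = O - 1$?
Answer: $\frac{12}{1421} - \frac{13 i \sqrt{5}}{2842} \approx 0.0084448 - 0.010228 i$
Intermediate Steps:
$d{\left(O \right)} = -1 + O$ ($d{\left(O \right)} = O - 1 = -1 + O$)
$n{\left(f,k \right)} = \sqrt{4 + f}$ ($n{\left(f,k \right)} = \sqrt{\left(-1 + 5\right) + f} = \sqrt{4 + f}$)
$a{\left(s,S \right)} = 48 + S s$ ($a{\left(s,S \right)} = S s + 48 = 48 + S s$)
$\frac{1}{a{\left(26,n{\left(-9,-5 \right)} \right)}} = \frac{1}{48 + \sqrt{4 - 9} \cdot 26} = \frac{1}{48 + \sqrt{-5} \cdot 26} = \frac{1}{48 + i \sqrt{5} \cdot 26} = \frac{1}{48 + 26 i \sqrt{5}}$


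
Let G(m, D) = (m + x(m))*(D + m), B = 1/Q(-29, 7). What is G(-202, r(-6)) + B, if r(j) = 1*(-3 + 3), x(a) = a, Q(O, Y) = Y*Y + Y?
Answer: 4570049/56 ≈ 81608.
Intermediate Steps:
Q(O, Y) = Y + Y² (Q(O, Y) = Y² + Y = Y + Y²)
r(j) = 0 (r(j) = 1*0 = 0)
B = 1/56 (B = 1/(7*(1 + 7)) = 1/(7*8) = 1/56 ≈ 0.017857)
G(m, D) = 2*m*(D + m) (G(m, D) = (m + m)*(D + m) = (2*m)*(D + m) = 2*m*(D + m))
G(-202, r(-6)) + B = 2*(-202)*(0 - 202) + 1/56 = 2*(-202)*(-202) + 1/56 = 81608 + 1/56 = 4570049/56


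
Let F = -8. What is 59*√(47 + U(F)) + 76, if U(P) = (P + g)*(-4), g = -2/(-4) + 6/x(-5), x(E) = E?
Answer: 76 + 59*√2045/5 ≈ 609.62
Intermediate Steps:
g = -7/10 (g = -2/(-4) + 6/(-5) = -2*(-¼) + 6*(-⅕) = ½ - 6/5 = -7/10 ≈ -0.70000)
U(P) = 14/5 - 4*P (U(P) = (P - 7/10)*(-4) = (-7/10 + P)*(-4) = 14/5 - 4*P)
59*√(47 + U(F)) + 76 = 59*√(47 + (14/5 - 4*(-8))) + 76 = 59*√(47 + (14/5 + 32)) + 76 = 59*√(47 + 174/5) + 76 = 59*√(409/5) + 76 = 59*(√2045/5) + 76 = 59*√2045/5 + 76 = 76 + 59*√2045/5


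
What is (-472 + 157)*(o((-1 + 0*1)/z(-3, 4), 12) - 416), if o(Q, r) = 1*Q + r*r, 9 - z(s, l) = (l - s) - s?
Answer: 85365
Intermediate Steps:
z(s, l) = 9 - l + 2*s (z(s, l) = 9 - ((l - s) - s) = 9 - (l - 2*s) = 9 + (-l + 2*s) = 9 - l + 2*s)
o(Q, r) = Q + r**2
(-472 + 157)*(o((-1 + 0*1)/z(-3, 4), 12) - 416) = (-472 + 157)*(((-1 + 0*1)/(9 - 1*4 + 2*(-3)) + 12**2) - 416) = -315*(((-1 + 0)/(9 - 4 - 6) + 144) - 416) = -315*((-1/(-1) + 144) - 416) = -315*((-1*(-1) + 144) - 416) = -315*((1 + 144) - 416) = -315*(145 - 416) = -315*(-271) = 85365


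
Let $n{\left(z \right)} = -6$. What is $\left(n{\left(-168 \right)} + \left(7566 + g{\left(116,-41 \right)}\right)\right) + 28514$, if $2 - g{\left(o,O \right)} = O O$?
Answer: $34395$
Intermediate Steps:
$g{\left(o,O \right)} = 2 - O^{2}$ ($g{\left(o,O \right)} = 2 - O O = 2 - O^{2}$)
$\left(n{\left(-168 \right)} + \left(7566 + g{\left(116,-41 \right)}\right)\right) + 28514 = \left(-6 + \left(7566 + \left(2 - \left(-41\right)^{2}\right)\right)\right) + 28514 = \left(-6 + \left(7566 + \left(2 - 1681\right)\right)\right) + 28514 = \left(-6 + \left(7566 - 1679\right)\right) + 28514 = \left(-6 + 5887\right) + 28514 = 5881 + 28514 = 34395$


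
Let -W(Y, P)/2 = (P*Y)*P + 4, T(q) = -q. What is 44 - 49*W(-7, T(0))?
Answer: 436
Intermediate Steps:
W(Y, P) = -8 - 2*Y*P² (W(Y, P) = -2*((P*Y)*P + 4) = -2*(Y*P² + 4) = -2*(4 + Y*P²) = -8 - 2*Y*P²)
44 - 49*W(-7, T(0)) = 44 - 49*(-8 - 2*(-7)*(-1*0)²) = 44 - 49*(-8 - 2*(-7)*0²) = 44 - 49*(-8 - 2*(-7)*0) = 44 - 49*(-8 + 0) = 44 - 49*(-8) = 44 + 392 = 436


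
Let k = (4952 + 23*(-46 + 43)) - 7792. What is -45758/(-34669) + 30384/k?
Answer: -920272874/100852121 ≈ -9.1250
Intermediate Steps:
k = -2909 (k = (4952 + 23*(-3)) - 7792 = (4952 - 69) - 7792 = 4883 - 7792 = -2909)
-45758/(-34669) + 30384/k = -45758/(-34669) + 30384/(-2909) = -45758*(-1/34669) + 30384*(-1/2909) = 45758/34669 - 30384/2909 = -920272874/100852121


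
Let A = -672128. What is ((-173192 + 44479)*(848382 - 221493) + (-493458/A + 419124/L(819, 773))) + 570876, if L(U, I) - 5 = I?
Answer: -10548278318118857427/130728896 ≈ -8.0688e+10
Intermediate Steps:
L(U, I) = 5 + I
((-173192 + 44479)*(848382 - 221493) + (-493458/A + 419124/L(819, 773))) + 570876 = ((-173192 + 44479)*(848382 - 221493) + (-493458/(-672128) + 419124/(5 + 773))) + 570876 = (-128713*626889 + (-493458*(-1/672128) + 419124/778)) + 570876 = (-80688763857 + (246729/336064 + 419124*(1/778))) + 570876 = (-80688763857 + (246729/336064 + 209562/389)) + 570876 = (-80688763857 + 70522221549/130728896) + 570876 = -10548352948108090323/130728896 + 570876 = -10548278318118857427/130728896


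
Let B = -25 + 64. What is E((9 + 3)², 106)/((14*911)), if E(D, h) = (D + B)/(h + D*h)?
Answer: 183/196028980 ≈ 9.3354e-7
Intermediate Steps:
B = 39
E(D, h) = (39 + D)/(h + D*h) (E(D, h) = (D + 39)/(h + D*h) = (39 + D)/(h + D*h))
E((9 + 3)², 106)/((14*911)) = ((39 + (9 + 3)²)/(106*(1 + (9 + 3)²)))/((14*911)) = ((39 + 12²)/(106*(1 + 12²)))/12754 = ((39 + 144)/(106*(1 + 144)))*(1/12754) = ((1/106)*183/145)*(1/12754) = ((1/106)*(1/145)*183)*(1/12754) = (183/15370)*(1/12754) = 183/196028980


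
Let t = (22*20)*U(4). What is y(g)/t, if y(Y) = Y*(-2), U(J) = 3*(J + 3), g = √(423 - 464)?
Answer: -I*√41/4620 ≈ -0.001386*I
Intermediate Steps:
g = I*√41 (g = √(-41) = I*√41 ≈ 6.4031*I)
U(J) = 9 + 3*J (U(J) = 3*(3 + J) = 9 + 3*J)
y(Y) = -2*Y
t = 9240 (t = (22*20)*(9 + 3*4) = 440*(9 + 12) = 440*21 = 9240)
y(g)/t = -2*I*√41/9240 = -2*I*√41*(1/9240) = -I*√41/4620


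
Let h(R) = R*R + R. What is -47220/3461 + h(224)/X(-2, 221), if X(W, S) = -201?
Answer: -61308540/231887 ≈ -264.39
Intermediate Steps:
h(R) = R + R² (h(R) = R² + R = R + R²)
-47220/3461 + h(224)/X(-2, 221) = -47220/3461 + (224*(1 + 224))/(-201) = -47220*1/3461 + (224*225)*(-1/201) = -47220/3461 + 50400*(-1/201) = -47220/3461 - 16800/67 = -61308540/231887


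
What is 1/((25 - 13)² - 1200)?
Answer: -1/1056 ≈ -0.00094697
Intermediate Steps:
1/((25 - 13)² - 1200) = 1/(12² - 1200) = 1/(144 - 1200) = 1/(-1056) = -1/1056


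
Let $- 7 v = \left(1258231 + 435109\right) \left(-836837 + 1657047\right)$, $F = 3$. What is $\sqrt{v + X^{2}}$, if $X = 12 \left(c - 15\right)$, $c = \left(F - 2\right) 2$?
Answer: $\frac{2 i \sqrt{2430564904334}}{7} \approx 4.4544 \cdot 10^{5} i$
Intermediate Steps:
$c = 2$ ($c = \left(3 - 2\right) 2 = 1 \cdot 2 = 2$)
$X = -156$ ($X = 12 \left(2 - 15\right) = 12 \left(-13\right) = -156$)
$v = - \frac{1388894401400}{7}$ ($v = - \frac{\left(1258231 + 435109\right) \left(-836837 + 1657047\right)}{7} = - \frac{1693340 \cdot 820210}{7} = \left(- \frac{1}{7}\right) 1388894401400 = - \frac{1388894401400}{7} \approx -1.9841 \cdot 10^{11}$)
$\sqrt{v + X^{2}} = \sqrt{- \frac{1388894401400}{7} + \left(-156\right)^{2}} = \sqrt{- \frac{1388894401400}{7} + 24336} = \sqrt{- \frac{1388894231048}{7}} = \frac{2 i \sqrt{2430564904334}}{7}$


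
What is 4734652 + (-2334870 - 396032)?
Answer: 2003750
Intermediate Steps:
4734652 + (-2334870 - 396032) = 4734652 - 2730902 = 2003750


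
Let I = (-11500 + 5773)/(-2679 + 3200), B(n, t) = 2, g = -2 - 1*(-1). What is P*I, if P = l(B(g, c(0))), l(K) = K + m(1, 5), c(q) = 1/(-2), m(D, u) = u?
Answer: -40089/521 ≈ -76.946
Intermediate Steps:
c(q) = -½
g = -1 (g = -2 + 1 = -1)
l(K) = 5 + K (l(K) = K + 5 = 5 + K)
P = 7 (P = 5 + 2 = 7)
I = -5727/521 ≈ -10.992
P*I = 7*(-5727/521) = -40089/521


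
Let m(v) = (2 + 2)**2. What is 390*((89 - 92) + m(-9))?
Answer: 5070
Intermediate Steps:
m(v) = 16 (m(v) = 4**2 = 16)
390*((89 - 92) + m(-9)) = 390*((89 - 92) + 16) = 390*(-3 + 16) = 390*13 = 5070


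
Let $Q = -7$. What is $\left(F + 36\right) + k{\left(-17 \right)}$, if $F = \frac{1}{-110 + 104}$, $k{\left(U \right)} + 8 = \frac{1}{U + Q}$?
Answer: $\frac{667}{24} \approx 27.792$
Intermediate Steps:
$k{\left(U \right)} = -8 + \frac{1}{-7 + U}$ ($k{\left(U \right)} = -8 + \frac{1}{U - 7} = -8 + \frac{1}{-7 + U}$)
$F = - \frac{1}{6}$ ($F = \frac{1}{-6} = - \frac{1}{6} \approx -0.16667$)
$\left(F + 36\right) + k{\left(-17 \right)} = \left(- \frac{1}{6} + 36\right) + \frac{57 - -136}{-7 - 17} = \frac{215}{6} + \frac{57 + 136}{-24} = \frac{215}{6} - \frac{193}{24} = \frac{667}{24}$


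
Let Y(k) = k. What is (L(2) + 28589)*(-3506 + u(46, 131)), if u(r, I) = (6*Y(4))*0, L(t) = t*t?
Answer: -100247058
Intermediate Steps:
L(t) = t**2
u(r, I) = 0 (u(r, I) = (6*4)*0 = 24*0 = 0)
(L(2) + 28589)*(-3506 + u(46, 131)) = (2**2 + 28589)*(-3506 + 0) = (4 + 28589)*(-3506) = 28593*(-3506) = -100247058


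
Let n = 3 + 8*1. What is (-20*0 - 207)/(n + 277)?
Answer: -23/32 ≈ -0.71875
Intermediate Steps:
n = 11 (n = 3 + 8 = 11)
(-20*0 - 207)/(n + 277) = (-20*0 - 207)/(11 + 277) = (0 - 207)/288 = -207*1/288 = -23/32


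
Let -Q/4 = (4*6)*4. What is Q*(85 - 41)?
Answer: -16896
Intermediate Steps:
Q = -384 (Q = -4*4*6*4 = -96*4 = -4*96 = -384)
Q*(85 - 41) = -384*(85 - 41) = -384*44 = -16896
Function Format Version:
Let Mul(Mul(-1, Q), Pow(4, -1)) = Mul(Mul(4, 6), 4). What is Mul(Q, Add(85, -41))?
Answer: -16896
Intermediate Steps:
Q = -384 (Q = Mul(-4, Mul(Mul(4, 6), 4)) = Mul(-4, Mul(24, 4)) = Mul(-4, 96) = -384)
Mul(Q, Add(85, -41)) = Mul(-384, Add(85, -41)) = Mul(-384, 44) = -16896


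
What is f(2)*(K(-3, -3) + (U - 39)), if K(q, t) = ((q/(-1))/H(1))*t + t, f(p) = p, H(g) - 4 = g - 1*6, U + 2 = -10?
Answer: -90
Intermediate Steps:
U = -12 (U = -2 - 10 = -12)
H(g) = -2 + g (H(g) = 4 + (g - 1*6) = 4 + (g - 6) = 4 + (-6 + g) = -2 + g)
K(q, t) = t + q*t (K(q, t) = ((q/(-1))/(-2 + 1))*t + t = ((q*(-1))/(-1))*t + t = (-q*(-1))*t + t = q*t + t = t + q*t)
f(2)*(K(-3, -3) + (U - 39)) = 2*(-3*(1 - 3) + (-12 - 39)) = 2*(-3*(-2) - 51) = 2*(6 - 51) = 2*(-45) = -90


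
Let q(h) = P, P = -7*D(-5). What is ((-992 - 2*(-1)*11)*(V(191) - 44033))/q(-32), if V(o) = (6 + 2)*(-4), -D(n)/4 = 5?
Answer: 610615/2 ≈ 3.0531e+5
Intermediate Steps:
D(n) = -20 (D(n) = -4*5 = -20)
V(o) = -32 (V(o) = 8*(-4) = -32)
P = 140 (P = -7*(-20) = 140)
q(h) = 140
((-992 - 2*(-1)*11)*(V(191) - 44033))/q(-32) = ((-992 - 2*(-1)*11)*(-32 - 44033))/140 = ((-992 + 2*11)*(-44065))*(1/140) = ((-992 + 22)*(-44065))*(1/140) = -970*(-44065)*(1/140) = 42743050*(1/140) = 610615/2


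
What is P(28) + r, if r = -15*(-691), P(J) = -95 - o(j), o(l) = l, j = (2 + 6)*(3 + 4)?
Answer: 10214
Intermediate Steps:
j = 56 (j = 8*7 = 56)
P(J) = -151 (P(J) = -95 - 1*56 = -95 - 56 = -151)
r = 10365
P(28) + r = -151 + 10365 = 10214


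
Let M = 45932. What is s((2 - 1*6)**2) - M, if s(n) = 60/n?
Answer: -183713/4 ≈ -45928.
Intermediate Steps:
s((2 - 1*6)**2) - M = 60/((2 - 1*6)**2) - 1*45932 = 60/((2 - 6)**2) - 45932 = 60/((-4)**2) - 45932 = 60/16 - 45932 = 60*(1/16) - 45932 = 15/4 - 45932 = -183713/4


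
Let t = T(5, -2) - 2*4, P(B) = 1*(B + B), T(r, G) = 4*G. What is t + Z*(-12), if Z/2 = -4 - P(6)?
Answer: 368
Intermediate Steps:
P(B) = 2*B (P(B) = 1*(2*B) = 2*B)
t = -16 (t = 4*(-2) - 2*4 = -8 - 8 = -16)
Z = -32 (Z = 2*(-4 - 2*6) = 2*(-4 - 1*12) = 2*(-4 - 12) = 2*(-16) = -32)
t + Z*(-12) = -16 - 32*(-12) = -16 + 384 = 368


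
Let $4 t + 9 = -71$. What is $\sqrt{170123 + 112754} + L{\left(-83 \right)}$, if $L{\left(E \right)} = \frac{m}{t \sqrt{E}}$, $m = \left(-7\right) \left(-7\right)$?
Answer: $7 \sqrt{5773} + \frac{49 i \sqrt{83}}{1660} \approx 531.86 + 0.26892 i$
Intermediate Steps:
$m = 49$
$t = -20$ ($t = - \frac{9}{4} + \frac{1}{4} \left(-71\right) = - \frac{9}{4} - \frac{71}{4} = -20$)
$L{\left(E \right)} = - \frac{49}{20 \sqrt{E}}$ ($L{\left(E \right)} = \frac{49}{\left(-20\right) \sqrt{E}} = 49 \left(- \frac{1}{20 \sqrt{E}}\right) = - \frac{49}{20 \sqrt{E}}$)
$\sqrt{170123 + 112754} + L{\left(-83 \right)} = \sqrt{170123 + 112754} - \frac{49}{20 i \sqrt{83}} = \sqrt{282877} - \frac{49 \left(- \frac{i \sqrt{83}}{83}\right)}{20} = 7 \sqrt{5773} + \frac{49 i \sqrt{83}}{1660}$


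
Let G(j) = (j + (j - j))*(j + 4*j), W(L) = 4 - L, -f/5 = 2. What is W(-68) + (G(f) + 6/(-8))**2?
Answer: 3989161/16 ≈ 2.4932e+5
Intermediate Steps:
f = -10 (f = -5*2 = -10)
G(j) = 5*j**2 (G(j) = (j + 0)*(5*j) = j*(5*j) = 5*j**2)
W(-68) + (G(f) + 6/(-8))**2 = (4 - 1*(-68)) + (5*(-10)**2 + 6/(-8))**2 = (4 + 68) + (5*100 + 6*(-1/8))**2 = 72 + (500 - 3/4)**2 = 72 + (1997/4)**2 = 72 + 3988009/16 = 3989161/16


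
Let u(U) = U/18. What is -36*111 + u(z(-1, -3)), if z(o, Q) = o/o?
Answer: -71927/18 ≈ -3995.9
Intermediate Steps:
z(o, Q) = 1
u(U) = U/18 (u(U) = U*(1/18) = U/18)
-36*111 + u(z(-1, -3)) = -36*111 + (1/18)*1 = -3996 + 1/18 = -71927/18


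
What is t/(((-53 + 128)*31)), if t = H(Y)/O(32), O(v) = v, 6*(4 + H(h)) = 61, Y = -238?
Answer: 37/446400 ≈ 8.2885e-5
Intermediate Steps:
H(h) = 37/6 (H(h) = -4 + (⅙)*61 = -4 + 61/6 = 37/6)
t = 37/192 (t = (37/6)/32 = (37/6)*(1/32) = 37/192 ≈ 0.19271)
t/(((-53 + 128)*31)) = 37/(192*(((-53 + 128)*31))) = 37/(192*((75*31))) = (37/192)/2325 = (37/192)*(1/2325) = 37/446400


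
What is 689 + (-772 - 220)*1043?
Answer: -1033967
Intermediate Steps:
689 + (-772 - 220)*1043 = 689 - 992*1043 = 689 - 1034656 = -1033967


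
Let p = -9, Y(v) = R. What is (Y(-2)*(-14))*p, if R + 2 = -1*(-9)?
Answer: 882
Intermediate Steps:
R = 7 (R = -2 - 1*(-9) = -2 + 9 = 7)
Y(v) = 7
(Y(-2)*(-14))*p = (7*(-14))*(-9) = -98*(-9) = 882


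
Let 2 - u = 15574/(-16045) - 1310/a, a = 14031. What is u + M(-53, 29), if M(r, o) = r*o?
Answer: -345331013581/225127395 ≈ -1533.9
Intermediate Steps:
u = 689792534/225127395 (u = 2 - (15574/(-16045) - 1310/14031) = 2 - (15574*(-1/16045) - 1310*1/14031) = 2 - (-15574/16045 - 1310/14031) = 2 - 1*(-239537744/225127395) = 2 + 239537744/225127395 = 689792534/225127395 ≈ 3.0640)
M(r, o) = o*r
u + M(-53, 29) = 689792534/225127395 + 29*(-53) = 689792534/225127395 - 1537 = -345331013581/225127395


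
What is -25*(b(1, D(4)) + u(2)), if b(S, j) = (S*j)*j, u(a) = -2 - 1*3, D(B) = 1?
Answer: 100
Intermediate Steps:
u(a) = -5 (u(a) = -2 - 3 = -5)
b(S, j) = S*j**2
-25*(b(1, D(4)) + u(2)) = -25*(1*1**2 - 5) = -25*(1*1 - 5) = -25*(1 - 5) = -25*(-4) = 100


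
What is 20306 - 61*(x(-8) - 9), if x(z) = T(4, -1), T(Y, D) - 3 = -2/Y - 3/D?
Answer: 41039/2 ≈ 20520.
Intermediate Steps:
T(Y, D) = 3 - 3/D - 2/Y (T(Y, D) = 3 + (-2/Y - 3/D) = 3 + (-3/D - 2/Y) = 3 - 3/D - 2/Y)
x(z) = 11/2 (x(z) = 3 - 3/(-1) - 2/4 = 3 - 3*(-1) - 2*¼ = 3 + 3 - ½ = 11/2)
20306 - 61*(x(-8) - 9) = 20306 - 61*(11/2 - 9) = 20306 - 61*(-7)/2 = 20306 - 1*(-427/2) = 20306 + 427/2 = 41039/2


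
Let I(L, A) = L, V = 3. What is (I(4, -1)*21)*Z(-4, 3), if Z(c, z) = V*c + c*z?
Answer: -2016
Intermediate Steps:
Z(c, z) = 3*c + c*z
(I(4, -1)*21)*Z(-4, 3) = (4*21)*(-4*(3 + 3)) = 84*(-4*6) = 84*(-24) = -2016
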